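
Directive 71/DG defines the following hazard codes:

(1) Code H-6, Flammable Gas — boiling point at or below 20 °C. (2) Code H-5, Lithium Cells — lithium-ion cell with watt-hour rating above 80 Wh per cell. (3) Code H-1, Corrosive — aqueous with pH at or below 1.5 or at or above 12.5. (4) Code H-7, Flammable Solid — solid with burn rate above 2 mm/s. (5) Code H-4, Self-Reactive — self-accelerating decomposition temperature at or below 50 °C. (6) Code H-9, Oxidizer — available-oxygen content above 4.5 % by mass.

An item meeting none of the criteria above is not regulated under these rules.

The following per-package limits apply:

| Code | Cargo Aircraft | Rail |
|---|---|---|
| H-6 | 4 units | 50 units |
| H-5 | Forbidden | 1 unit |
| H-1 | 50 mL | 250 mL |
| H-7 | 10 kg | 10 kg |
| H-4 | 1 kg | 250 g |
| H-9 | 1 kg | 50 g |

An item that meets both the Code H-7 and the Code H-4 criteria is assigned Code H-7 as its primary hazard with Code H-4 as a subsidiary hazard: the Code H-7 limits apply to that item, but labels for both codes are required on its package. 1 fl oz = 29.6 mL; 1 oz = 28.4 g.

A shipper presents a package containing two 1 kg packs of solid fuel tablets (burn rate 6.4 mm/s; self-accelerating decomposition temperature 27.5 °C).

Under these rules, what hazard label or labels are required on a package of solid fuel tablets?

Solid fuel tablets: burn rate 6.4 mm/s > 2 mm/s → Code H-7 (Flammable Solid).
With self-accelerating decomposition temperature 27.5 °C (≤ 50 °C), the solid fuel tablets fall in Code H-4.
By the precedence rule Code H-7 is primary and Code H-4 is subsidiary, and that rule requires both labels on the package.

Code H-4 and H-7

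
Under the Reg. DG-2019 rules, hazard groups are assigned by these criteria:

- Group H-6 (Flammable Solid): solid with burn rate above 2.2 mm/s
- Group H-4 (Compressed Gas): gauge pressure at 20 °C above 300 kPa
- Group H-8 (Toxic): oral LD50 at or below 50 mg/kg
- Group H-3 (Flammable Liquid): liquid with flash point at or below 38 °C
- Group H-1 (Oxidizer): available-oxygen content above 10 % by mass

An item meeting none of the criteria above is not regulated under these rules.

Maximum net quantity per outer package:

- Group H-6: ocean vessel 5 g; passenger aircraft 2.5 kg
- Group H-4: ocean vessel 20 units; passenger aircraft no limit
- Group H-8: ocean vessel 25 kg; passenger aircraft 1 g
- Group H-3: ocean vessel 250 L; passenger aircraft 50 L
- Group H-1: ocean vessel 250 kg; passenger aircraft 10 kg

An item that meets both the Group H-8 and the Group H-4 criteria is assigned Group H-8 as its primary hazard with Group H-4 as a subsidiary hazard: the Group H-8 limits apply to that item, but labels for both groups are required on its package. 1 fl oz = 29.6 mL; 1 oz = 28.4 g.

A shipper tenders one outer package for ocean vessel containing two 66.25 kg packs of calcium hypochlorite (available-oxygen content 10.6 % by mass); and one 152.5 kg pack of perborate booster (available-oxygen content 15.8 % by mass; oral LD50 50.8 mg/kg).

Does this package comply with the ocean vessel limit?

With available-oxygen content 10.6 % by mass (> 10 % by mass), the calcium hypochlorite falls in Group H-1.
Available-oxygen content 15.8 % by mass meets the Group H-1 criterion (Oxidizer), so the perborate booster is Group H-1.
Group H-1 net quantity: (two 66.25 kg packs = 132.5 kg) + 152.5 kg = 285 kg.
285 kg > 250 kg (ocean vessel limit, Group H-1) — over the limit.

No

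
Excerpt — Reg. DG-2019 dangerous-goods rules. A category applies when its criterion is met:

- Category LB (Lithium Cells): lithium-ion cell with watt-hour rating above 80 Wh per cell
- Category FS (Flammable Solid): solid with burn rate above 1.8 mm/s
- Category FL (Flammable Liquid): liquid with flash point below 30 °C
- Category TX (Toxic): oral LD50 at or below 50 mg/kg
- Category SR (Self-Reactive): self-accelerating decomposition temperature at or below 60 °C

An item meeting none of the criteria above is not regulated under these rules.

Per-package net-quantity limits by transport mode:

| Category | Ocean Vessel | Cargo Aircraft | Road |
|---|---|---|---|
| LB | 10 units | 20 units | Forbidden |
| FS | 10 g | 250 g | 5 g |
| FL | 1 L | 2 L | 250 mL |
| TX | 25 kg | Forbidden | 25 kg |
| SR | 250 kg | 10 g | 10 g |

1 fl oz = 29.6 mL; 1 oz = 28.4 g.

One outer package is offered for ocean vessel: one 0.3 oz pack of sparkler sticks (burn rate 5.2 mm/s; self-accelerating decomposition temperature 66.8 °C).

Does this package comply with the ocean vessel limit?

Yes

Burn rate 5.2 mm/s meets the Category FS criterion (Flammable Solid), so the sparkler sticks are Category FS.
Category FS quantity: one 0.3 oz pack = 8.52 g.
That is within the Category FS ocean vessel limit of 10 g.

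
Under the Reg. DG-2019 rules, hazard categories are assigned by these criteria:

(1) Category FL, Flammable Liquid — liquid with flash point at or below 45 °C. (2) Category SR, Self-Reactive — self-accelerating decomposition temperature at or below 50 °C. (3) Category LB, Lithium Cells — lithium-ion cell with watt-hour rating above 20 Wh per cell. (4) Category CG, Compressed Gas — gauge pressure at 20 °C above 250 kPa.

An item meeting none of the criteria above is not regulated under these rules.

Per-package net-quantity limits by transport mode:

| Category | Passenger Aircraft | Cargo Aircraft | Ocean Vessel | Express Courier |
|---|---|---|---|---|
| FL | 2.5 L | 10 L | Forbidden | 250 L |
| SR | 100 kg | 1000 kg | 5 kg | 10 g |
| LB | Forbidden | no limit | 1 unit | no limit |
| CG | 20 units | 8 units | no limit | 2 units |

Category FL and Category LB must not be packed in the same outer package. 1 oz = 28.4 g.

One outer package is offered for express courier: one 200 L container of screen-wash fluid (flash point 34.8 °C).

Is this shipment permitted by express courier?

Flash point 34.8 °C meets the Category FL criterion (Flammable Liquid), so the screen-wash fluid is Category FL.
Category FL quantity: 200 L.
That is within the Category FL express courier limit of 250 L.

Yes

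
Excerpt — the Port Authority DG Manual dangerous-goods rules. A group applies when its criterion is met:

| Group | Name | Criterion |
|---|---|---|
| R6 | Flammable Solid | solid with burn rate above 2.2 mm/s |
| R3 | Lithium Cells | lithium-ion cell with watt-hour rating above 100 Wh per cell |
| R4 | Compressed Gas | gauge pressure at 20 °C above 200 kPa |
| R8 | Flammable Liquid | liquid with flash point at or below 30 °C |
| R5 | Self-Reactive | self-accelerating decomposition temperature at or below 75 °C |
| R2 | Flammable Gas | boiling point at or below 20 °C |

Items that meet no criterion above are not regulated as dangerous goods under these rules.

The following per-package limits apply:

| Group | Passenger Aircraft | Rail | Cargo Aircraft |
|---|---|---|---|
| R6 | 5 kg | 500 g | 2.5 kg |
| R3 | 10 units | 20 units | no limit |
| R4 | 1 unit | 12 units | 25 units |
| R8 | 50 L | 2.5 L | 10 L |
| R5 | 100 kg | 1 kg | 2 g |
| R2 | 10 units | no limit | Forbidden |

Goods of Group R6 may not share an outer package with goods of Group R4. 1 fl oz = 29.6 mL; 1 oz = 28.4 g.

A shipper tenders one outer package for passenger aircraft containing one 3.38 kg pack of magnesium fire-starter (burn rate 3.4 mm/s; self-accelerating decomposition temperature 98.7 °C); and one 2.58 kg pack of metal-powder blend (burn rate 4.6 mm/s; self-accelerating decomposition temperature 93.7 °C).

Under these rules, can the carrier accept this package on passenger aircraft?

No

With burn rate 3.4 mm/s (> 2.2 mm/s), the magnesium fire-starter falls in Group R6.
Burn rate 4.6 mm/s meets the Group R6 criterion (Flammable Solid), so the metal-powder blend is Group R6.
Total Group R6: 3.38 kg + 2.58 kg = 5.96 kg.
5.96 kg exceeds the passenger aircraft limit of 5 kg for Group R6.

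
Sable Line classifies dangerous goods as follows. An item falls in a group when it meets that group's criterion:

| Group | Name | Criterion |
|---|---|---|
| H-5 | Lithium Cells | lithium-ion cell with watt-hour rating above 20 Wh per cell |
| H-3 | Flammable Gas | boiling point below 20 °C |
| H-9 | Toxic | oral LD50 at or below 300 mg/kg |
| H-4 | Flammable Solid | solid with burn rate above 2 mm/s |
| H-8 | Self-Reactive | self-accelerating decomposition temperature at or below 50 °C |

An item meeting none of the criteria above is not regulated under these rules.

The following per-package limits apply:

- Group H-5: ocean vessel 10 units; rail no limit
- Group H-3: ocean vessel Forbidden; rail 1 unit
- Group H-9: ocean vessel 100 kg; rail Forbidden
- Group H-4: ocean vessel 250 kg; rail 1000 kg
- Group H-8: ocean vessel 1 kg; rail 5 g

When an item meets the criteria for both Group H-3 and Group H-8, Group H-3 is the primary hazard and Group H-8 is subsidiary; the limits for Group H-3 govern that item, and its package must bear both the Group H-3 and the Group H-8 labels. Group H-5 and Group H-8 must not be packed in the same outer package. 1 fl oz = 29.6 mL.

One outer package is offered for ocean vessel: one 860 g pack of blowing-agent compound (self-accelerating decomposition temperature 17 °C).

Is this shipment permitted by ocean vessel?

Blowing-agent compound: self-accelerating decomposition temperature 17 °C ≤ 50 °C → Group H-8 (Self-Reactive).
Group H-8 quantity: 860 g.
That is within the Group H-8 ocean vessel limit of 1 kg.

Yes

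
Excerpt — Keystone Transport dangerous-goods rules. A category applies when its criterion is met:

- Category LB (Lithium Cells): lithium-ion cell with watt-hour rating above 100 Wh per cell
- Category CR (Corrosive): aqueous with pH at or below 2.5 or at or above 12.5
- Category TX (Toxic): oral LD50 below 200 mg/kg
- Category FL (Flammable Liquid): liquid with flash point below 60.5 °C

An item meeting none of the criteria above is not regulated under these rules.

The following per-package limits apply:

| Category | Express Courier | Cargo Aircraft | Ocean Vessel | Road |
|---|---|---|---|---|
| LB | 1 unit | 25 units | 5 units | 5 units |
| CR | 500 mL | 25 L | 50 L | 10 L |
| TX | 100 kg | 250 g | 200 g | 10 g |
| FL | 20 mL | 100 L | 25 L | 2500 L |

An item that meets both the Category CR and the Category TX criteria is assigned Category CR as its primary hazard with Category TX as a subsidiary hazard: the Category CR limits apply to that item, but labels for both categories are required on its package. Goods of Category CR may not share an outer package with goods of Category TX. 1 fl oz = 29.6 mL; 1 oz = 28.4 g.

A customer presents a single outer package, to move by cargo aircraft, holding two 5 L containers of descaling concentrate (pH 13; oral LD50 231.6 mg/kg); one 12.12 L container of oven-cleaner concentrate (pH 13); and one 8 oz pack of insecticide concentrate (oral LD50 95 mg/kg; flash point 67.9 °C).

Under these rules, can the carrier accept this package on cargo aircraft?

pH 13 meets the Category CR criterion (Corrosive), so the descaling concentrate is Category CR.
The oven-cleaner concentrate has pH 13, which is ≥ 12.5, so it is Category CR (Corrosive).
The insecticide concentrate has oral LD50 95 mg/kg, which is < 200 mg/kg, so it is Category TX (Toxic).
Total Category CR: (two 5 L containers = 10 L) + 12.12 L = 22.12 L.
That is within the Category CR cargo aircraft limit of 25 L.
Category TX quantity: one 8 oz pack = 227.2 g.
227.2 g ≤ 250 g (cargo aircraft limit, Category TX) — within limit.
Category CR and Category TX may not share an outer package.

No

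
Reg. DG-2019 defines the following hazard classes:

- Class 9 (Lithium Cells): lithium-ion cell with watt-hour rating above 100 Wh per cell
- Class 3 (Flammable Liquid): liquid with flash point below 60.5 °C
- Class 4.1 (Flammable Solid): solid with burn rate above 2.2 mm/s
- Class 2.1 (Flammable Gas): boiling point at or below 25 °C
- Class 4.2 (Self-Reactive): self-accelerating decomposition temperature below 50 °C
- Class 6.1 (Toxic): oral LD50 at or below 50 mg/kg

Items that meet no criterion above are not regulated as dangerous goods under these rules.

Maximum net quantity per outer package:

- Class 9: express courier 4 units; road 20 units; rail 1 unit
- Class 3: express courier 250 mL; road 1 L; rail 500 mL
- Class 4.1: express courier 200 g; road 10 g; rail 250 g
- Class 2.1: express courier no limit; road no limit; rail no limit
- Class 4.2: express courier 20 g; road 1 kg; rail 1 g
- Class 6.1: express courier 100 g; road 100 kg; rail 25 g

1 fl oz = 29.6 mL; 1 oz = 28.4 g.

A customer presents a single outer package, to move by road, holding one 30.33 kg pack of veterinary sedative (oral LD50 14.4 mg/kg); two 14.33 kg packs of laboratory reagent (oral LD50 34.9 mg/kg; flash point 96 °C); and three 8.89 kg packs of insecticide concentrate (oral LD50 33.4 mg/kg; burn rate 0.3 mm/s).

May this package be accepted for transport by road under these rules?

With oral LD50 14.4 mg/kg (≤ 50 mg/kg), the veterinary sedative falls in Class 6.1.
The laboratory reagent has oral LD50 34.9 mg/kg, which is ≤ 50 mg/kg, so it is Class 6.1 (Toxic).
The insecticide concentrate has oral LD50 33.4 mg/kg, which is ≤ 50 mg/kg, so it is Class 6.1 (Toxic).
Class 6.1 net quantity: 30.33 kg + (two 14.33 kg packs = 28.66 kg) + (three 8.89 kg packs = 26.67 kg) = 85.66 kg.
85.66 kg is within the road limit of 100 kg for Class 6.1.

Yes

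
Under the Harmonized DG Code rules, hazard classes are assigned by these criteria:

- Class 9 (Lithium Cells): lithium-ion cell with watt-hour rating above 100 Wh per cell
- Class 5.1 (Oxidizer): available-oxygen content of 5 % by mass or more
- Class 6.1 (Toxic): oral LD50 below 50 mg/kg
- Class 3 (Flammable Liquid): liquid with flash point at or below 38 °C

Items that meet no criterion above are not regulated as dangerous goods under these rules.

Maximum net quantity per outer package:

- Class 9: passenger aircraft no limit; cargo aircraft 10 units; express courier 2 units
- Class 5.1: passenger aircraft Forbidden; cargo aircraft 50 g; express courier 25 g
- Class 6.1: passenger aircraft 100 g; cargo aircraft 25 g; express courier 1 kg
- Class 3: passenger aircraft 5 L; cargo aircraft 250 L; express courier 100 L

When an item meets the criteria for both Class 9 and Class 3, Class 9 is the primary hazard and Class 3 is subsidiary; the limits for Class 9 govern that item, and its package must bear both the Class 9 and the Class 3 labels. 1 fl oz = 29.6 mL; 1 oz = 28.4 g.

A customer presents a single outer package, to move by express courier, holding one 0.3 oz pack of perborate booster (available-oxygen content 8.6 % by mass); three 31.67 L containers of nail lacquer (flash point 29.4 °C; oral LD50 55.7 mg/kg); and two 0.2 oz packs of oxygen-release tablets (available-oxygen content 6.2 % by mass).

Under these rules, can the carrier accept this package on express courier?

Yes

With available-oxygen content 8.6 % by mass (≥ 5 % by mass), the perborate booster falls in Class 5.1.
With flash point 29.4 °C (≤ 38 °C), the nail lacquer falls in Class 3.
The oxygen-release tablets have available-oxygen content 6.2 % by mass, which is ≥ 5 % by mass, so they are Class 5.1 (Oxidizer).
Class 3 quantity: three 31.67 L containers = 95.01 L.
95.01 L ≤ 100 L (express courier limit, Class 3) — within limit.
Class 5.1 net quantity: (one 0.3 oz pack = 8.52 g) + (two 0.2 oz packs = 11.36 g) = 19.88 g.
19.88 g ≤ 25 g (express courier limit, Class 5.1) — within limit.
Every hazard class is within its express courier limit and no segregation rule is violated.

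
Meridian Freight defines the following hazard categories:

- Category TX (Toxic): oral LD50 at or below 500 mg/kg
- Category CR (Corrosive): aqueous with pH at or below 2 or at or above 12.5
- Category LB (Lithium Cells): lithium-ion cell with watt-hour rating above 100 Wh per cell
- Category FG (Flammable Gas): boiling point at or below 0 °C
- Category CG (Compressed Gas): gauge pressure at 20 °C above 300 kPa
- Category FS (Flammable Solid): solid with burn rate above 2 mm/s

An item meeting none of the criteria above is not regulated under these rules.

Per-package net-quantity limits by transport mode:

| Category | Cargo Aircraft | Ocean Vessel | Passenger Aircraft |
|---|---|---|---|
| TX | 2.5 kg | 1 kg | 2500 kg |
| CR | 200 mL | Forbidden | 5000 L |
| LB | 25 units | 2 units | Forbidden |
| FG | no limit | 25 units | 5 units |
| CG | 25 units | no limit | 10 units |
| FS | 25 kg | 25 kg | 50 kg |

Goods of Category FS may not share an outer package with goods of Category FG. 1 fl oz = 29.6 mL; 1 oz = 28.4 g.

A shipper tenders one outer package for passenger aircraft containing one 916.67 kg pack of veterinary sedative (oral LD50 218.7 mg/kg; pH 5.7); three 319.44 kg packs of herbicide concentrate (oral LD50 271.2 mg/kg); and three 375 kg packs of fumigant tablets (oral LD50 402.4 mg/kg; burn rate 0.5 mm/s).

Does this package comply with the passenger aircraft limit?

No

With oral LD50 218.7 mg/kg (≤ 500 mg/kg), the veterinary sedative falls in Category TX.
Oral LD50 271.2 mg/kg meets the Category TX criterion (Toxic), so the herbicide concentrate is Category TX.
Fumigant tablets: oral LD50 402.4 mg/kg ≤ 500 mg/kg → Category TX (Toxic).
Category TX net quantity: 916.67 kg + (three 319.44 kg packs = 958.32 kg) + (three 375 kg packs = 1125 kg) = 2999.99 kg.
2999.99 kg exceeds the passenger aircraft limit of 2500 kg for Category TX.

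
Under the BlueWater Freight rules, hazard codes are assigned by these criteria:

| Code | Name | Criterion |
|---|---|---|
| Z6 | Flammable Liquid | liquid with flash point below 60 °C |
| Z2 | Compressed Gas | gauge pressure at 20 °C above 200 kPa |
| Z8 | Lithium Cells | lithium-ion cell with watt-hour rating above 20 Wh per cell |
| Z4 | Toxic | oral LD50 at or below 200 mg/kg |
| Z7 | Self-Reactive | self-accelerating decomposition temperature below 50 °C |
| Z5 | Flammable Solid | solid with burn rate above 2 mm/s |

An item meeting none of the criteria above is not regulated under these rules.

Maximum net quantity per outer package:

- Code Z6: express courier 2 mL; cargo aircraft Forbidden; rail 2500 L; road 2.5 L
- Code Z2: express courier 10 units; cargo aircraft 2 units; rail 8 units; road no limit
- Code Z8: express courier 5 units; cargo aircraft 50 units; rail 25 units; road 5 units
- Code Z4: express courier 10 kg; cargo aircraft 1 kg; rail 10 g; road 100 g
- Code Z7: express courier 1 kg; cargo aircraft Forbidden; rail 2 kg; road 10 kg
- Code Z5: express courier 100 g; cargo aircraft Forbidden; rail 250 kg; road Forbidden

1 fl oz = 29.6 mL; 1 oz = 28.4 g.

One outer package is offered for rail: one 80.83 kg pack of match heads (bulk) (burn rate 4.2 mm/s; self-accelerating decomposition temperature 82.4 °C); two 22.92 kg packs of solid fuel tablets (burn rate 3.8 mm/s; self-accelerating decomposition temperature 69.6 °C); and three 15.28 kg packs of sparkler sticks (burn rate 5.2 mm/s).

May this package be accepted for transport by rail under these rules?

Yes

With burn rate 4.2 mm/s (> 2 mm/s), the match heads (bulk) fall in Code Z5.
Burn rate 3.8 mm/s meets the Code Z5 criterion (Flammable Solid), so the solid fuel tablets are Code Z5.
Sparkler sticks: burn rate 5.2 mm/s > 2 mm/s → Code Z5 (Flammable Solid).
Total Code Z5: 80.83 kg + (two 22.92 kg packs = 45.84 kg) + (three 15.28 kg packs = 45.84 kg) = 172.51 kg.
That is within the Code Z5 rail limit of 250 kg.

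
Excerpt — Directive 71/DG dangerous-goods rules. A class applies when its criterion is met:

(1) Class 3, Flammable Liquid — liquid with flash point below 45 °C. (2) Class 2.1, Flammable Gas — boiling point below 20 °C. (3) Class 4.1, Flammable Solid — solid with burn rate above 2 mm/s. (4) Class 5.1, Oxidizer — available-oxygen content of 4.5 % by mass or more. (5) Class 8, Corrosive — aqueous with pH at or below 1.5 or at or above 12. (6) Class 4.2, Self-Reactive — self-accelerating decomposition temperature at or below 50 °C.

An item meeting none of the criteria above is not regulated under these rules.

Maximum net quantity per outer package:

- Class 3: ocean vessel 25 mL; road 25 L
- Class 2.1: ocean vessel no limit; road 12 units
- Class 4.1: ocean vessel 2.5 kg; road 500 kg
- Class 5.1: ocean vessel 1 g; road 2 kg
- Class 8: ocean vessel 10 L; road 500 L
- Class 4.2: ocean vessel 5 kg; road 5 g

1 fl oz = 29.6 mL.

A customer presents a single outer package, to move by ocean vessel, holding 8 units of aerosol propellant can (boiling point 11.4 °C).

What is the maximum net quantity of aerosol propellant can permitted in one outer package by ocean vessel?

Boiling point 11.4 °C meets the Class 2.1 criterion (Flammable Gas), so the aerosol propellant can is Class 2.1.
The ocean vessel limit for Class 2.1 is no limit.

no limit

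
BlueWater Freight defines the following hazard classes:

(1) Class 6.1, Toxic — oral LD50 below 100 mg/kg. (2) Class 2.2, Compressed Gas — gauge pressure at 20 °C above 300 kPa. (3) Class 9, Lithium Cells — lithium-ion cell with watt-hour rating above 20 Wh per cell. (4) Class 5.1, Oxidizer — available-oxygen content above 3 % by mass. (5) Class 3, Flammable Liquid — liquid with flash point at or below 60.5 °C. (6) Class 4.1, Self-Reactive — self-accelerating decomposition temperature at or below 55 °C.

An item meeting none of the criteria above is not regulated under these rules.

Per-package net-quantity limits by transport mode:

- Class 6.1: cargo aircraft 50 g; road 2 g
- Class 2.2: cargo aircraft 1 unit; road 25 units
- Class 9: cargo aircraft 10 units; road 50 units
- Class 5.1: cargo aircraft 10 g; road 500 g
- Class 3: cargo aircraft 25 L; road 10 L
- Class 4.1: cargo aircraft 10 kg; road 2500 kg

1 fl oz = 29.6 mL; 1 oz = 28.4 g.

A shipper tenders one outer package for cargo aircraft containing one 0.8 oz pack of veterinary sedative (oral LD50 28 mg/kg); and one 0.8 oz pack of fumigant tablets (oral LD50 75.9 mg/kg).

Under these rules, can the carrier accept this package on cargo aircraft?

Oral LD50 28 mg/kg meets the Class 6.1 criterion (Toxic), so the veterinary sedative is Class 6.1.
The fumigant tablets have oral LD50 75.9 mg/kg, which is < 100 mg/kg, so they are Class 6.1 (Toxic).
Class 6.1 net quantity: (one 0.8 oz pack = 22.72 g) + (one 0.8 oz pack = 22.72 g) = 45.44 g.
That is within the Class 6.1 cargo aircraft limit of 50 g.

Yes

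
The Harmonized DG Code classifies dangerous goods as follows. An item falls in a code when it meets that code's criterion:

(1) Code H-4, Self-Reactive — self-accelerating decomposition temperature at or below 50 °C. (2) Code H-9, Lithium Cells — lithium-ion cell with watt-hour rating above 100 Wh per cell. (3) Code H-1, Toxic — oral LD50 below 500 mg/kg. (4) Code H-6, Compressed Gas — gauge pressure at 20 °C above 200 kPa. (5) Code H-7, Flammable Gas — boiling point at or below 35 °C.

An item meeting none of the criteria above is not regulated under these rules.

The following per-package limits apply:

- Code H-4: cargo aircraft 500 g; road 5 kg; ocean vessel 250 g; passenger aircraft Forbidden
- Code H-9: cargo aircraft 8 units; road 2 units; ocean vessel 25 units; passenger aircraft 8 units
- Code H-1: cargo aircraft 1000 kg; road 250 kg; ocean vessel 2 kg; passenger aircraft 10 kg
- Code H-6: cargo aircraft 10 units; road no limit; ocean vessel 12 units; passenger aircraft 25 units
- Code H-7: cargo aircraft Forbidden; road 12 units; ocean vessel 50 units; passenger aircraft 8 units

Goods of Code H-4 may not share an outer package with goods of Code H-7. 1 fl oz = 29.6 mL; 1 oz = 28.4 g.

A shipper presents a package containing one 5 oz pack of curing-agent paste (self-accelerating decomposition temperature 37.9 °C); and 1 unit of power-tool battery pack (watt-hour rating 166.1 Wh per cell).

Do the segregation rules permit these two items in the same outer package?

Self-accelerating decomposition temperature 37.9 °C meets the Code H-4 criterion (Self-Reactive), so the curing-agent paste is Code H-4.
With watt-hour rating 166.1 Wh per cell (> 100 Wh per cell), the power-tool battery pack falls in Code H-9.
No segregation rule bars Code H-4 with Code H-9.

Yes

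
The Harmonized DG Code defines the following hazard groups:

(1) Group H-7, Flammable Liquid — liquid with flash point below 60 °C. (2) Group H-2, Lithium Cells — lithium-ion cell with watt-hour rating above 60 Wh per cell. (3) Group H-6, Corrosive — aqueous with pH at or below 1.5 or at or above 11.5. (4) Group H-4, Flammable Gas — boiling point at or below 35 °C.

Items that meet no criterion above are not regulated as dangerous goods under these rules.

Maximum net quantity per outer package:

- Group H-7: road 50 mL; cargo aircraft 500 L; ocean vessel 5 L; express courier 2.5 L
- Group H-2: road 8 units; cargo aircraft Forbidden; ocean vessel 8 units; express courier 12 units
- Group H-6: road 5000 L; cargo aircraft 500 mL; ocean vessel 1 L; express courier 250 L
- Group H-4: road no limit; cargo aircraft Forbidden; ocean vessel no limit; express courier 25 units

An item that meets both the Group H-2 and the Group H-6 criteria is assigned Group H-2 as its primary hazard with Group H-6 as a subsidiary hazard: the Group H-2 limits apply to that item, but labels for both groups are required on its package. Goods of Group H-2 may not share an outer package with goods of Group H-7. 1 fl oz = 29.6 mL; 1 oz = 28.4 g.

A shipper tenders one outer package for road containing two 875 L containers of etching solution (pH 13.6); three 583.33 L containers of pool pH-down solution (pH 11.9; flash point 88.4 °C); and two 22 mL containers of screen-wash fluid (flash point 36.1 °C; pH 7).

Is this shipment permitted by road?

The etching solution has pH 13.6, which is ≥ 11.5, so it is Group H-6 (Corrosive).
Pool pH-down solution: pH 11.9 ≥ 11.5 → Group H-6 (Corrosive).
With flash point 36.1 °C (< 60 °C), the screen-wash fluid falls in Group H-7.
Group H-7 quantity: two 22 mL containers = 44 mL.
44 mL is within the road limit of 50 mL for Group H-7.
Group H-6 net quantity: (two 875 L containers = 1750 L) + (three 583.33 L containers = 1749.99 L) = 3499.99 L.
3499.99 L is within the road limit of 5000 L for Group H-6.
The segregation rule (Group H-2 with Group H-7) does not apply to Group H-7 with Group H-6.
Every hazard group is within its road limit and no segregation rule is violated.

Yes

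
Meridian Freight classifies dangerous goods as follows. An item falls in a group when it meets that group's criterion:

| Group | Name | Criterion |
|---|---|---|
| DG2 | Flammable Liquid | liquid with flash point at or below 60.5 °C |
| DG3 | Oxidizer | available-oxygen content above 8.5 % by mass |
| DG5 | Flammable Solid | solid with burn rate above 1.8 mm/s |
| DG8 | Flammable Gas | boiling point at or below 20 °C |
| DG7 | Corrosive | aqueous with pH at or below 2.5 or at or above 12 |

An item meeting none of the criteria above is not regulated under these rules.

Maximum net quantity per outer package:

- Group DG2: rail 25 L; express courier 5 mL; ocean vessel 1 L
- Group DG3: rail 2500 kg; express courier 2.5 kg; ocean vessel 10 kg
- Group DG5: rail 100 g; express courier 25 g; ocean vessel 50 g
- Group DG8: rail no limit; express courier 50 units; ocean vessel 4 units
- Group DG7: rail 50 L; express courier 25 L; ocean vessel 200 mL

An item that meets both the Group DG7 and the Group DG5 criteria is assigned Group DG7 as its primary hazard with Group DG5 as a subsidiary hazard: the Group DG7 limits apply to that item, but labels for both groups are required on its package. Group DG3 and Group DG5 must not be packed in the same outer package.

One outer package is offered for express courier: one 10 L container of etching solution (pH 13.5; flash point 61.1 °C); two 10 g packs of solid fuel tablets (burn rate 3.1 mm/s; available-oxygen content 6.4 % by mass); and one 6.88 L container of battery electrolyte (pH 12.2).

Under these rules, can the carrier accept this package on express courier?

With pH 13.5 (≥ 12), the etching solution falls in Group DG7.
Solid fuel tablets: burn rate 3.1 mm/s > 1.8 mm/s → Group DG5 (Flammable Solid).
pH 12.2 meets the Group DG7 criterion (Corrosive), so the battery electrolyte is Group DG7.
Total Group DG7: 10 L + 6.88 L = 16.88 L.
That is within the Group DG7 express courier limit of 25 L.
Group DG5 quantity: two 10 g packs = 20 g.
20 g is within the express courier limit of 25 g for Group DG5.
The segregation rule (Group DG3 with Group DG5) does not apply to Group DG7 with Group DG5.
Every hazard group is within its express courier limit and no segregation rule is violated.

Yes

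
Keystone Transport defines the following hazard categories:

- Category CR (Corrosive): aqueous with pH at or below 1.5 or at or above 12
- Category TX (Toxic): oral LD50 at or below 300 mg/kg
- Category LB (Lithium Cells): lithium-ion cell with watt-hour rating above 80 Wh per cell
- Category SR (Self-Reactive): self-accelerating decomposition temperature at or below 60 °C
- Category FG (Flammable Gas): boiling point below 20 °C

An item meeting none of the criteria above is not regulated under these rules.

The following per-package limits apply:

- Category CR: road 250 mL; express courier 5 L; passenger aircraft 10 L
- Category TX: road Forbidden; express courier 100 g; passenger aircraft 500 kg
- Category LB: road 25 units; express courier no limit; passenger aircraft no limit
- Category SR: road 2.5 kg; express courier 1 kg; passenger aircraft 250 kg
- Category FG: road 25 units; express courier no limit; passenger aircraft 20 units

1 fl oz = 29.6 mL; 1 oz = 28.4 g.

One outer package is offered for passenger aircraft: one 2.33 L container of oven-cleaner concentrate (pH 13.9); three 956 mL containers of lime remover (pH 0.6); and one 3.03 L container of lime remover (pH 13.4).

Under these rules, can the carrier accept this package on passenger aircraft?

Yes

Oven-cleaner concentrate: pH 13.9 ≥ 12 → Category CR (Corrosive).
With pH 0.6 (≤ 1.5), the lime remover falls in Category CR.
Lime remover: pH 13.4 ≥ 12 → Category CR (Corrosive).
Category CR net quantity: 2.33 L + (three 956 mL containers = 2.868 L) + 3.03 L = 8.228 L.
8.228 L ≤ 10 L (passenger aircraft limit, Category CR) — within limit.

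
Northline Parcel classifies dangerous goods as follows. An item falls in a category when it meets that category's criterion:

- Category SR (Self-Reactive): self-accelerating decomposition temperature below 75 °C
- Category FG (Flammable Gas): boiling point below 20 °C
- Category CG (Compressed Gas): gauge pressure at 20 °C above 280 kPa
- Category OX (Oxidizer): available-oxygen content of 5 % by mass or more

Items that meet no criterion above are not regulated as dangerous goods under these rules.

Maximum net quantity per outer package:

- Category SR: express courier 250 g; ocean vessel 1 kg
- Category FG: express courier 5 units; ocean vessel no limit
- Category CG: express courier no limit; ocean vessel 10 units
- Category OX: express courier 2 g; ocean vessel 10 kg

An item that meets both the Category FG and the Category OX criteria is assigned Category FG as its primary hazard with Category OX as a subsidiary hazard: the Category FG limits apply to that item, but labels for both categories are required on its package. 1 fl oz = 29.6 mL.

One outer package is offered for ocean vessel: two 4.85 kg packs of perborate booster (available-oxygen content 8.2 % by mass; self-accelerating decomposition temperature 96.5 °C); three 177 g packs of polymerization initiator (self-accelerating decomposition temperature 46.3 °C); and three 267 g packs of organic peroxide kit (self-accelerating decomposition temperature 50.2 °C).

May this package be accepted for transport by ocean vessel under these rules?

No

With available-oxygen content 8.2 % by mass (≥ 5 % by mass), the perborate booster falls in Category OX.
Self-accelerating decomposition temperature 46.3 °C meets the Category SR criterion (Self-Reactive), so the polymerization initiator is Category SR.
Self-accelerating decomposition temperature 50.2 °C meets the Category SR criterion (Self-Reactive), so the organic peroxide kit is Category SR.
Total Category SR: (three 177 g packs = 531 g) + (three 267 g packs = 801 g) = 1.332 kg.
1.332 kg exceeds the ocean vessel limit of 1 kg for Category SR.
Category OX quantity: two 4.85 kg packs = 9.7 kg.
That is within the Category OX ocean vessel limit of 10 kg.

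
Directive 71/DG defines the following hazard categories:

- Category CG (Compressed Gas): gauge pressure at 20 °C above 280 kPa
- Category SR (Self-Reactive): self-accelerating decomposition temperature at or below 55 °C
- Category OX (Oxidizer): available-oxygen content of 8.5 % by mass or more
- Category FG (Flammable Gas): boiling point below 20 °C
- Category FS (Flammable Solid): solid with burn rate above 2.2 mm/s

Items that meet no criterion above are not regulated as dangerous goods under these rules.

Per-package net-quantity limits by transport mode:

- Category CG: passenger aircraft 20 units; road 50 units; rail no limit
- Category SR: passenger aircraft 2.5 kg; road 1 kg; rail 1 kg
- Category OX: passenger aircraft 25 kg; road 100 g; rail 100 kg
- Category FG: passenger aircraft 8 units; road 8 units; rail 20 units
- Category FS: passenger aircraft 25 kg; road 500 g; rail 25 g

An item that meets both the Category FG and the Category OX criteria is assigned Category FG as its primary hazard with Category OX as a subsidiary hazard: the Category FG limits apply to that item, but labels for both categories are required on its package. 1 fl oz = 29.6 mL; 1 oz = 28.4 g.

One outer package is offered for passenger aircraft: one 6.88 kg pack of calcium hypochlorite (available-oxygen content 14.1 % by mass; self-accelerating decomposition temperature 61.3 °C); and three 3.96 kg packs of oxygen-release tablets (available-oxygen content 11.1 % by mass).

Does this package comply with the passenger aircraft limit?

With available-oxygen content 14.1 % by mass (≥ 8.5 % by mass), the calcium hypochlorite falls in Category OX.
With available-oxygen content 11.1 % by mass (≥ 8.5 % by mass), the oxygen-release tablets fall in Category OX.
Total Category OX: 6.88 kg + (three 3.96 kg packs = 11.88 kg) = 18.76 kg.
18.76 kg is within the passenger aircraft limit of 25 kg for Category OX.

Yes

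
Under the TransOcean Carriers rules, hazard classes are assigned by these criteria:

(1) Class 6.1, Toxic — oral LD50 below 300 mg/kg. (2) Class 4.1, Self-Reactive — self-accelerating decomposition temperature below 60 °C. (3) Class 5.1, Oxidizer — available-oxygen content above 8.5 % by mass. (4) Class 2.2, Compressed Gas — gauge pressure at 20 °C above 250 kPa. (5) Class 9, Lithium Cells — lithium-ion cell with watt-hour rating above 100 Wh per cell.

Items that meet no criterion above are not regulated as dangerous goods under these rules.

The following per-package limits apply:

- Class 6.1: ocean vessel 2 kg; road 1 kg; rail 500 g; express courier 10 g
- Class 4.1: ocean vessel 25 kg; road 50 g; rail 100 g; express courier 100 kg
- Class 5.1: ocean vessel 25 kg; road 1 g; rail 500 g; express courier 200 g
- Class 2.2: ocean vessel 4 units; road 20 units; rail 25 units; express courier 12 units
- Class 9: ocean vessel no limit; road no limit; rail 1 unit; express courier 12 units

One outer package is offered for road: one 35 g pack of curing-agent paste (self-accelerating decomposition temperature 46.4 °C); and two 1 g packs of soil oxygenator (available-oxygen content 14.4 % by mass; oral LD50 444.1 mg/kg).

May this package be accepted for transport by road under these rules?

With self-accelerating decomposition temperature 46.4 °C (< 60 °C), the curing-agent paste falls in Class 4.1.
Soil oxygenator: available-oxygen content 14.4 % by mass > 8.5 % by mass → Class 5.1 (Oxidizer).
Class 4.1 quantity: 35 g.
That is within the Class 4.1 road limit of 50 g.
Class 5.1 quantity: two 1 g packs = 2 g.
2 g > 1 g (road limit, Class 5.1) — over the limit.

No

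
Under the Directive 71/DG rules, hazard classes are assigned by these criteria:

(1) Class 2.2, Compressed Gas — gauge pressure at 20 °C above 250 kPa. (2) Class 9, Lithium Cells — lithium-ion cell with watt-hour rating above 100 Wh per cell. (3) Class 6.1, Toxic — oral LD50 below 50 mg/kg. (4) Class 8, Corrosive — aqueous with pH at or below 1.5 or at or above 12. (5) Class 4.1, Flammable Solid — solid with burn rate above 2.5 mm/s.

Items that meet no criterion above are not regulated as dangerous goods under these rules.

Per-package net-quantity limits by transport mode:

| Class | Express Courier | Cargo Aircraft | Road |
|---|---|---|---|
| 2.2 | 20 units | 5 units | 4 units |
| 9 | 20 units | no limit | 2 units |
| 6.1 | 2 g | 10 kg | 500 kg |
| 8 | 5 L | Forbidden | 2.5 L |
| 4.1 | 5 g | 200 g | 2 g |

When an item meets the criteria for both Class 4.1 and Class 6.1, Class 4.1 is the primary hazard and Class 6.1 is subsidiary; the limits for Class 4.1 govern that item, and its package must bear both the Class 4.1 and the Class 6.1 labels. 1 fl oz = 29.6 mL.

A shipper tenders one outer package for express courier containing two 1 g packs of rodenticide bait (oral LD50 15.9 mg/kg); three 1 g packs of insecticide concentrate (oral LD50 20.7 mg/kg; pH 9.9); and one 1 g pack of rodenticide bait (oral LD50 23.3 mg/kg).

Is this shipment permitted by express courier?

The rodenticide bait has oral LD50 15.9 mg/kg, which is < 50 mg/kg, so it is Class 6.1 (Toxic).
The insecticide concentrate has oral LD50 20.7 mg/kg, which is < 50 mg/kg, so it is Class 6.1 (Toxic).
The rodenticide bait has oral LD50 23.3 mg/kg, which is < 50 mg/kg, so it is Class 6.1 (Toxic).
Class 6.1 net quantity: (two 1 g packs = 2 g) + (three 1 g packs = 3 g) + 1 g = 6 g.
That exceeds the Class 6.1 express courier limit of 2 g.

No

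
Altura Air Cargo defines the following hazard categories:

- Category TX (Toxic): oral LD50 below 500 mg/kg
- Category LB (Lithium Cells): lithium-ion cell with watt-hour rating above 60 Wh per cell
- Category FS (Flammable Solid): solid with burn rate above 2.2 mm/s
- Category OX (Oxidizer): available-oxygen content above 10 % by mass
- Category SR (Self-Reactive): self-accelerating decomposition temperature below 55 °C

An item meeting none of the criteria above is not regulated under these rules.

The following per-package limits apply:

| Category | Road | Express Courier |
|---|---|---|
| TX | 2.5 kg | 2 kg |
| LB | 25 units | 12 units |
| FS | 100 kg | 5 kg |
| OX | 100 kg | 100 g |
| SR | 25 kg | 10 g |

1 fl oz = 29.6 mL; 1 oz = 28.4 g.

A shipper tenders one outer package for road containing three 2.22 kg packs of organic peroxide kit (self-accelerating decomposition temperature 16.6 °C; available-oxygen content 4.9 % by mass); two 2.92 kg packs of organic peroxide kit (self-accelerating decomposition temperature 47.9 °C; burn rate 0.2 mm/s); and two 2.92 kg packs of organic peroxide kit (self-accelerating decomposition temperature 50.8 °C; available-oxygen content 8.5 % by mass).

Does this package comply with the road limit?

With self-accelerating decomposition temperature 16.6 °C (< 55 °C), the organic peroxide kit falls in Category SR.
With self-accelerating decomposition temperature 47.9 °C (< 55 °C), the organic peroxide kit falls in Category SR.
The organic peroxide kit has self-accelerating decomposition temperature 50.8 °C, which is < 55 °C, so it is Category SR (Self-Reactive).
Total Category SR: (three 2.22 kg packs = 6.66 kg) + (two 2.92 kg packs = 5.84 kg) + (two 2.92 kg packs = 5.84 kg) = 18.34 kg.
18.34 kg is within the road limit of 25 kg for Category SR.

Yes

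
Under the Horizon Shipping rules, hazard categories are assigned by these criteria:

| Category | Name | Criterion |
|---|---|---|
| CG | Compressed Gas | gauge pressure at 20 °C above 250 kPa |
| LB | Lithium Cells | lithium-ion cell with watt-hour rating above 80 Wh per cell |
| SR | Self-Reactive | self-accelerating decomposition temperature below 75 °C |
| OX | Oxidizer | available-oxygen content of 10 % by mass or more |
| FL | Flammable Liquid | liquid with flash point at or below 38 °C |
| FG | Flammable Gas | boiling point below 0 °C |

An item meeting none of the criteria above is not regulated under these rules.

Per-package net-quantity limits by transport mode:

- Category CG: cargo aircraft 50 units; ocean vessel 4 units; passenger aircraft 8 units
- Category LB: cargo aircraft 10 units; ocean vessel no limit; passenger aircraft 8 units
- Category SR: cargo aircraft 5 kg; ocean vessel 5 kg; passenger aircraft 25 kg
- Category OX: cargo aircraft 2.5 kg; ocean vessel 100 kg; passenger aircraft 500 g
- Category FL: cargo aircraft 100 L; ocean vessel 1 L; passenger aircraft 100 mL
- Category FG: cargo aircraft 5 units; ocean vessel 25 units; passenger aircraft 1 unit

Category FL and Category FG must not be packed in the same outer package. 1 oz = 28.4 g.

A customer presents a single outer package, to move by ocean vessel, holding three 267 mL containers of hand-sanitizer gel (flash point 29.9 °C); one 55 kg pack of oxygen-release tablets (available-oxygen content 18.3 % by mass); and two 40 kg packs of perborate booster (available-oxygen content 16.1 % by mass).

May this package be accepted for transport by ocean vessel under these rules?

Hand-sanitizer gel: flash point 29.9 °C ≤ 38 °C → Category FL (Flammable Liquid).
The oxygen-release tablets have available-oxygen content 18.3 % by mass, which is ≥ 10 % by mass, so they are Category OX (Oxidizer).
Perborate booster: available-oxygen content 16.1 % by mass ≥ 10 % by mass → Category OX (Oxidizer).
Category OX net quantity: 55 kg + (two 40 kg packs = 80 kg) = 135 kg.
135 kg exceeds the ocean vessel limit of 100 kg for Category OX.
Category FL quantity: three 267 mL containers = 801 mL.
That is within the Category FL ocean vessel limit of 1 L.
The segregation rule (Category FL with Category FG) does not apply to Category OX with Category FL.

No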